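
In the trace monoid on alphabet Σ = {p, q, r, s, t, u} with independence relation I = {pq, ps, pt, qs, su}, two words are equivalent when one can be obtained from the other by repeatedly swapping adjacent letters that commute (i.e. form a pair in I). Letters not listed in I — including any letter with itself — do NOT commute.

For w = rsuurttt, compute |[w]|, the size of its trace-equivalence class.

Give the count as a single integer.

3

0(r) covers ∅
1(s) covers 0:r
2(u) covers 0:r
3(u) covers 2:u
4(r) covers 1:s, 3:u
5(t) covers 4:r
6(t) covers 5:t
7(t) covers 6:t
floor of heap: 0:r
completions by unplaced set U, small U first (add the entries for U minus each lowest piece of U):
  |U|=1: {7}:1
  |U|=2: {6,7}:1
  |U|=3: {5,6,7}:1
  |U|=4: {4,5,6,7}:1
  |U|=5: {1,4,5,6,7}:1  {3,4,5,6,7}:1
  |U|=6: {1,3,4,5,6,7}:2  {2,3,4,5,6,7}:1
  start at 0(r): 3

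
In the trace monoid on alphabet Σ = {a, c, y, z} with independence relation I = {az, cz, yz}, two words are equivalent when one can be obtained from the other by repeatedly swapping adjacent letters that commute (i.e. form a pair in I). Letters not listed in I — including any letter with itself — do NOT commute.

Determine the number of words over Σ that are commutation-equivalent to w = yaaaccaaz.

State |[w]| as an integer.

piece 0:y — minimal
piece 1:a rests on {0:y}
piece 2:a rests on {1:a}
piece 3:a rests on {2:a}
piece 4:c rests on {3:a}
piece 5:c rests on {4:c}
piece 6:a rests on {5:c}
piece 7:a rests on {6:a}
piece 8:z — minimal
minimal pieces: {0:y, 8:z}
ways to finish when only these pieces remain (= sum over removing one remaining piece with nothing left below it):
  1 left: {7}→1  {8}→1
  2 left: {6,7}→1  {7,8}→2
  3 left: {5,6,7}→1  {6,7,8}→3
  4 left: {4,5,6,7}→1  {5,6,7,8}→4
  5 left: {3,4,5,6,7}→1  {4,5,6,7,8}→5
  6 left: {2,3,4,5,6,7}→1  {3,4,5,6,7,8}→6
  7 left: {1,2,3,4,5,6,7}→1  {2,3,4,5,6,7,8}→7
  placing 0:y first → 8 extensions
  placing 8:z first → 1 extensions
total linear extensions = 9

9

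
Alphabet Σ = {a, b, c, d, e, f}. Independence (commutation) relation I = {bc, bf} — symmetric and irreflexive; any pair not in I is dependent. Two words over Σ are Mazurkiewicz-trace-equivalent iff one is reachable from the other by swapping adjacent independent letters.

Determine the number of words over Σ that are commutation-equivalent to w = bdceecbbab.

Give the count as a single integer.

3

drop 0:b onto floor
drop 1:d onto {0:b}
drop 2:c onto {1:d}
drop 3:e onto {2:c}
drop 4:e onto {3:e}
drop 5:c onto {4:e}
drop 6:b onto {4:e}
drop 7:b onto {6:b}
drop 8:a onto {5:c, 7:b}
drop 9:b onto {8:a}
ground layer = {0:b}
drop-orders for the pieces not yet dropped (sum over which currently-grounded one goes next):
  1 to go: {9} 1
  2 to go: {8,9} 1
  3 to go: {5,8,9} 1  {7,8,9} 1
  4 to go: {5,7,8,9} 2  {6,7,8,9} 1
  5 to go: {5,6,7,8,9} 3
  6 to go: {4,5,6,7,8,9} 3
  7 to go: {3,4,5,6,7,8,9} 3
  8 to go: {2,3,4,5,6,7,8,9} 3
  if 0:b drops first: 3 orders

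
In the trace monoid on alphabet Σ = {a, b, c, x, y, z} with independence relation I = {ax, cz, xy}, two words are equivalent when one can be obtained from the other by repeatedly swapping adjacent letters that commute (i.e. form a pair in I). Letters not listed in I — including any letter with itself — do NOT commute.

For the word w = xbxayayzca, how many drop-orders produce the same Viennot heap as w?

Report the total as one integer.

10

piece 0:x — minimal
piece 1:b rests on {0:x}
piece 2:x rests on {1:b}
piece 3:a rests on {1:b}
piece 4:y rests on {3:a}
piece 5:a rests on {4:y}
piece 6:y rests on {5:a}
piece 7:z rests on {2:x, 6:y}
piece 8:c rests on {2:x, 6:y}
piece 9:a rests on {7:z, 8:c}
minimal pieces: {0:x}
ways to finish when only these pieces remain (= sum over removing one remaining piece with nothing left below it):
  1 left: {9}→1
  2 left: {7,9}→1  {8,9}→1
  3 left: {7,8,9}→2
  4 left: {2,7,8,9}→2  {6,7,8,9}→2
  5 left: {2,6,7,8,9}→4  {5,6,7,8,9}→2
  6 left: {2,5,6,7,8,9}→6  {4,5,6,7,8,9}→2
  7 left: {2,4,5,6,7,8,9}→8  {3,4,5,6,7,8,9}→2
  8 left: {2,3,4,5,6,7,8,9}→10
  placing 0:x first → 10 extensions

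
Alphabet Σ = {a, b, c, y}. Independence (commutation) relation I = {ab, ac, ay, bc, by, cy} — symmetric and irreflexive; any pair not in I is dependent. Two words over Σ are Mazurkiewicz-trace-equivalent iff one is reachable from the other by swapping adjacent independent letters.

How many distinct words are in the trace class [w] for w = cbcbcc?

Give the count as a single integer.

15

#0=c has no predecessor
#1=b has no predecessor
#2=c depends on [0:c]
#3=b depends on [1:b]
#4=c depends on [2:c]
#5=c depends on [4:c]
sources: [0:c, 1:b]
N(rest) = Σ N(rest − s) over sources s of rest; N(one piece) = 1:
  size 1 → [3]=1  [5]=1
  size 2 → [1,3]=1  [3,5]=2  [4,5]=1
  size 3 → [1,3,5]=3  [2,4,5]=1  [3,4,5]=3
  size 4 → [0,2,4,5]=1  [1,3,4,5]=6  [2,3,4,5]=4
  first=0(c) contributes 10
  first=1(b) contributes 5
|[w]| = 15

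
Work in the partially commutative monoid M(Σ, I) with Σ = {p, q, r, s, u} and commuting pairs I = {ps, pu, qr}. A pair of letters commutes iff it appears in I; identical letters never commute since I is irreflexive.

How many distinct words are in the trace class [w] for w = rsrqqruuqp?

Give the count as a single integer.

#0=r has no predecessor
#1=s depends on [0:r]
#2=r depends on [1:s]
#3=q depends on [1:s]
#4=q depends on [3:q]
#5=r depends on [2:r]
#6=u depends on [4:q, 5:r]
#7=u depends on [6:u]
#8=q depends on [7:u]
#9=p depends on [8:q]
sources: [0:r]
N(rest) = Σ N(rest − s) over sources s of rest; N(one piece) = 1:
  size 1 → [9]=1
  size 2 → [8,9]=1
  size 3 → [7,8,9]=1
  size 4 → [6,7,8,9]=1
  size 5 → [4,6,7,8,9]=1  [5,6,7,8,9]=1
  size 6 → [2,5,6,7,8,9]=1  [3,4,6,7,8,9]=1  [4,5,6,7,8,9]=2
  size 7 → [2,4,5,6,7,8,9]=3  [3,4,5,6,7,8,9]=3
  size 8 → [2,3,4,5,6,7,8,9]=6
  first=0(r) contributes 6

6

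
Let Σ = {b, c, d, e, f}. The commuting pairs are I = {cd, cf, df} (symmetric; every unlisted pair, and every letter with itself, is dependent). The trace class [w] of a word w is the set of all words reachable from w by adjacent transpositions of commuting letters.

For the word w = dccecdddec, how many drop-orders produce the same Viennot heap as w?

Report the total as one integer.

#0=d has no predecessor
#1=c has no predecessor
#2=c depends on [1:c]
#3=e depends on [0:d, 2:c]
#4=c depends on [3:e]
#5=d depends on [3:e]
#6=d depends on [5:d]
#7=d depends on [6:d]
#8=e depends on [4:c, 7:d]
#9=c depends on [8:e]
sources: [0:d, 1:c]
N(rest) = Σ N(rest − s) over sources s of rest; N(one piece) = 1:
  size 1 → [9]=1
  size 2 → [8,9]=1
  size 3 → [4,8,9]=1  [7,8,9]=1
  size 4 → [4,7,8,9]=2  [6,7,8,9]=1
  size 5 → [4,6,7,8,9]=3  [5,6,7,8,9]=1
  size 6 → [4,5,6,7,8,9]=4
  size 7 → [3,4,5,6,7,8,9]=4
  size 8 → [0,3,4,5,6,7,8,9]=4  [2,3,4,5,6,7,8,9]=4
  first=0(d) contributes 4
  first=1(c) contributes 8
|[w]| = 12

12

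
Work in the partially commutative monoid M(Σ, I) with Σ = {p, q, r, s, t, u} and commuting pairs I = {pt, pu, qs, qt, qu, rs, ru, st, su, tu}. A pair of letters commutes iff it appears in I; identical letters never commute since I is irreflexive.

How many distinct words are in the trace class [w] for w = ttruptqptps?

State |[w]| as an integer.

231

#0=t has no predecessor
#1=t depends on [0:t]
#2=r depends on [1:t]
#3=u has no predecessor
#4=p depends on [2:r]
#5=t depends on [2:r]
#6=q depends on [4:p]
#7=p depends on [6:q]
#8=t depends on [5:t]
#9=p depends on [7:p]
#10=s depends on [9:p]
sources: [0:t, 3:u]
N(rest) = Σ N(rest − s) over sources s of rest; N(one piece) = 1:
  size 1 → [3]=1  [8]=1  [10]=1
  size 2 → [3,8]=2  [3,10]=2  [5,8]=1  [8,10]=2  [9,10]=1
  size 3 → [3,5,8]=3  [3,8,10]=6  [3,9,10]=3  [5,8,10]=3  [7,9,10]=1  [8,9,10]=3
  size 4 → [3,5,8,10]=12  [3,7,9,10]=4  [3,8,9,10]=12  [5,8,9,10]=6  [6,7,9,10]=1  [7,8,9,10]=4
  size 5 → [3,5,8,9,10]=30  [3,6,7,9,10]=5  [3,7,8,9,10]=20  [4,6,7,9,10]=1  [5,7,8,9,10]=10  [6,7,8,9,10]=5
  size 6 → [3,4,6,7,9,10]=6  [3,5,7,8,9,10]=60  [3,6,7,8,9,10]=30  [4,6,7,8,9,10]=6  [5,6,7,8,9,10]=15
  size 7 → [3,4,6,7,8,9,10]=42  [3,5,6,7,8,9,10]=105  [4,5,6,7,8,9,10]=21
  size 8 → [2,4,5,6,7,8,9,10]=21  [3,4,5,6,7,8,9,10]=168
  size 9 → [1,2,4,5,6,7,8,9,10]=21  [2,3,4,5,6,7,8,9,10]=189
  first=0(t) contributes 210
  first=3(u) contributes 21
|[w]| = 231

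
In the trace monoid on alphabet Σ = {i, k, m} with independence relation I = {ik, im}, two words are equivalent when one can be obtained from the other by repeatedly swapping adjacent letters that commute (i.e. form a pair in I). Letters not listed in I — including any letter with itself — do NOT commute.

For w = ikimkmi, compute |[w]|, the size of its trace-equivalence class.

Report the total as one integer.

35

piece 0:i — minimal
piece 1:k — minimal
piece 2:i rests on {0:i}
piece 3:m rests on {1:k}
piece 4:k rests on {3:m}
piece 5:m rests on {4:k}
piece 6:i rests on {2:i}
minimal pieces: {0:i, 1:k}
ways to finish when only these pieces remain (= sum over removing one remaining piece with nothing left below it):
  1 left: {5}→1  {6}→1
  2 left: {2,6}→1  {4,5}→1  {5,6}→2
  3 left: {0,2,6}→1  {2,5,6}→3  {3,4,5}→1  {4,5,6}→3
  4 left: {0,2,5,6}→4  {1,3,4,5}→1  {2,4,5,6}→6  {3,4,5,6}→4
  5 left: {0,2,4,5,6}→10  {1,3,4,5,6}→5  {2,3,4,5,6}→10
  placing 0:i first → 15 extensions
  placing 1:k first → 20 extensions
total linear extensions = 35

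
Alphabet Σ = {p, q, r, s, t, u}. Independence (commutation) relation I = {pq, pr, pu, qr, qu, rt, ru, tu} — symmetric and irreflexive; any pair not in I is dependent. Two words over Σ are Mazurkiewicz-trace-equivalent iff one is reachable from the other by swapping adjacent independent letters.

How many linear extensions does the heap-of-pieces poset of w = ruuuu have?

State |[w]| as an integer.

drop 0:r onto floor
drop 1:u onto floor
drop 2:u onto {1:u}
drop 3:u onto {2:u}
drop 4:u onto {3:u}
ground layer = {0:r, 1:u}
drop-orders for the pieces not yet dropped (sum over which currently-grounded one goes next):
  1 to go: {0} 1  {4} 1
  2 to go: {0,4} 2  {3,4} 1
  3 to go: {0,3,4} 3  {2,3,4} 1
  if 0:r drops first: 1 orders
  if 1:u drops first: 4 orders
heap linearizations: 5

5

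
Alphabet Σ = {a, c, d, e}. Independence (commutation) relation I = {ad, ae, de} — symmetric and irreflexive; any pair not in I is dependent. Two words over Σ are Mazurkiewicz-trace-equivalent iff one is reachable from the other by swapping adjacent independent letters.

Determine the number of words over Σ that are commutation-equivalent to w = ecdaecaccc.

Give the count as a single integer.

0(e) covers ∅
1(c) covers 0:e
2(d) covers 1:c
3(a) covers 1:c
4(e) covers 1:c
5(c) covers 2:d, 3:a, 4:e
6(a) covers 5:c
7(c) covers 6:a
8(c) covers 7:c
9(c) covers 8:c
floor of heap: 0:e
completions by unplaced set U, small U first (add the entries for U minus each lowest piece of U):
  |U|=1: {9}:1
  |U|=2: {8,9}:1
  |U|=3: {7,8,9}:1
  |U|=4: {6,7,8,9}:1
  |U|=5: {5,6,7,8,9}:1
  |U|=6: {2,5,6,7,8,9}:1  {3,5,6,7,8,9}:1  {4,5,6,7,8,9}:1
  |U|=7: {2,3,5,6,7,8,9}:2  {2,4,5,6,7,8,9}:2  {3,4,5,6,7,8,9}:2
  |U|=8: {2,3,4,5,6,7,8,9}:6
  start at 0(e): 6

6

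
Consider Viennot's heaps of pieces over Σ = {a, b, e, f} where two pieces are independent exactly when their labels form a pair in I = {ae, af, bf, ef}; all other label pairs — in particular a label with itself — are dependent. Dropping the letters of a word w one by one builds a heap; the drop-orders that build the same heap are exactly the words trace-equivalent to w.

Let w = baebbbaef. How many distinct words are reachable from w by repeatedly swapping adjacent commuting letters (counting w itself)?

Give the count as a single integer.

36

0(b) covers ∅
1(a) covers 0:b
2(e) covers 0:b
3(b) covers 1:a, 2:e
4(b) covers 3:b
5(b) covers 4:b
6(a) covers 5:b
7(e) covers 5:b
8(f) covers ∅
floor of heap: 0:b, 8:f
completions by unplaced set U, small U first (add the entries for U minus each lowest piece of U):
  |U|=1: {6}:1  {7}:1  {8}:1
  |U|=2: {6,7}:2  {6,8}:2  {7,8}:2
  |U|=3: {5,6,7}:2  {6,7,8}:6
  |U|=4: {4,5,6,7}:2  {5,6,7,8}:8
  |U|=5: {3,4,5,6,7}:2  {4,5,6,7,8}:10
  |U|=6: {1,3,4,5,6,7}:2  {2,3,4,5,6,7}:2  {3,4,5,6,7,8}:12
  |U|=7: {1,2,3,4,5,6,7}:4  {1,3,4,5,6,7,8}:14  {2,3,4,5,6,7,8}:14
  start at 0(b): 32
  start at 8(f): 4
sum over floor = 36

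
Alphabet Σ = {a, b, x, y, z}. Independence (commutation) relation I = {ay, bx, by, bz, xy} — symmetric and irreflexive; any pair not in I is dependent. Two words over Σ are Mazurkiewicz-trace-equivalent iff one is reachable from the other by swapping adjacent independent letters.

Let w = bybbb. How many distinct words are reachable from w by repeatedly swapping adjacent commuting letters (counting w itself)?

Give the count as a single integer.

drop 0:b onto floor
drop 1:y onto floor
drop 2:b onto {0:b}
drop 3:b onto {2:b}
drop 4:b onto {3:b}
ground layer = {0:b, 1:y}
drop-orders for the pieces not yet dropped (sum over which currently-grounded one goes next):
  1 to go: {1} 1  {4} 1
  2 to go: {1,4} 2  {3,4} 1
  3 to go: {1,3,4} 3  {2,3,4} 1
  if 0:b drops first: 4 orders
  if 1:y drops first: 1 orders
heap linearizations: 5

5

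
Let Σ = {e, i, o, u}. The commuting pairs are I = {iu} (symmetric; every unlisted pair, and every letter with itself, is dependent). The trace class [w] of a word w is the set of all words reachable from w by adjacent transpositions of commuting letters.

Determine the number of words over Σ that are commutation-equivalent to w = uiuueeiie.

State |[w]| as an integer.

4

piece 0:u — minimal
piece 1:i — minimal
piece 2:u rests on {0:u}
piece 3:u rests on {2:u}
piece 4:e rests on {1:i, 3:u}
piece 5:e rests on {4:e}
piece 6:i rests on {5:e}
piece 7:i rests on {6:i}
piece 8:e rests on {7:i}
minimal pieces: {0:u, 1:i}
ways to finish when only these pieces remain (= sum over removing one remaining piece with nothing left below it):
  1 left: {8}→1
  2 left: {7,8}→1
  3 left: {6,7,8}→1
  4 left: {5,6,7,8}→1
  5 left: {4,5,6,7,8}→1
  6 left: {1,4,5,6,7,8}→1  {3,4,5,6,7,8}→1
  7 left: {1,3,4,5,6,7,8}→2  {2,3,4,5,6,7,8}→1
  placing 0:u first → 3 extensions
  placing 1:i first → 1 extensions
total linear extensions = 4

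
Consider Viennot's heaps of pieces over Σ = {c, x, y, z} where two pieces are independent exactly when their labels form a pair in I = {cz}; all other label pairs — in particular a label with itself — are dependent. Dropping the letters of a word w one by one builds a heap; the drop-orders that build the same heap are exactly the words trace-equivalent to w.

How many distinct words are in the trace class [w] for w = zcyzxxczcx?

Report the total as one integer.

6

0(z) covers ∅
1(c) covers ∅
2(y) covers 0:z, 1:c
3(z) covers 2:y
4(x) covers 3:z
5(x) covers 4:x
6(c) covers 5:x
7(z) covers 5:x
8(c) covers 6:c
9(x) covers 7:z, 8:c
floor of heap: 0:z, 1:c
completions by unplaced set U, small U first (add the entries for U minus each lowest piece of U):
  |U|=1: {9}:1
  |U|=2: {7,9}:1  {8,9}:1
  |U|=3: {6,8,9}:1  {7,8,9}:2
  |U|=4: {6,7,8,9}:3
  |U|=5: {5,6,7,8,9}:3
  |U|=6: {4,5,6,7,8,9}:3
  |U|=7: {3,4,5,6,7,8,9}:3
  |U|=8: {2,3,4,5,6,7,8,9}:3
  start at 0(z): 3
  start at 1(c): 3
sum over floor = 6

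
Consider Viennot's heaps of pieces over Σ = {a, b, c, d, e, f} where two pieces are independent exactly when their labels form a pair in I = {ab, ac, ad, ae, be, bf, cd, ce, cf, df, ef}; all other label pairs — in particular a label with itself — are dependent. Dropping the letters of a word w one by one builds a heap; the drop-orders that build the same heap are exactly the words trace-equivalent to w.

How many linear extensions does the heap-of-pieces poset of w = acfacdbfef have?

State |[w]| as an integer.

drop 0:a onto floor
drop 1:c onto floor
drop 2:f onto {0:a}
drop 3:a onto {2:f}
drop 4:c onto {1:c}
drop 5:d onto floor
drop 6:b onto {4:c, 5:d}
drop 7:f onto {3:a}
drop 8:e onto {5:d}
drop 9:f onto {7:f}
ground layer = {0:a, 1:c, 5:d}
drop-orders for the pieces not yet dropped (sum over which currently-grounded one goes next):
  1 to go: {6} 1  {8} 1  {9} 1
  2 to go: {4,6} 1  {6,8} 2  {6,9} 2  {7,9} 1  {8,9} 2
  3 to go: {1,4,6} 1  {3,7,9} 1  {4,6,8} 3  {4,6,9} 3  {5,6,8} 2  {6,7,9} 3  {6,8,9} 6  {7,8,9} 3
  4 to go: {1,4,6,8} 4  {1,4,6,9} 4  {2,3,7,9} 1  {3,6,7,9} 4  {3,7,8,9} 4  {4,5,6,8} 5  {4,6,7,9} 6  {4,6,8,9} 12  {5,6,8,9} 8  {6,7,8,9} 12
  5 to go: {0,2,3,7,9} 1  {1,4,5,6,8} 9  {1,4,6,7,9} 10  {1,4,6,8,9} 20  {2,3,6,7,9} 5  {2,3,7,8,9} 5  {3,4,6,7,9} 10  {3,6,7,8,9} 20  {4,5,6,8,9} 25  {4,6,7,8,9} 30  {5,6,7,8,9} 20
  6 to go: {0,2,3,6,7,9} 6  {0,2,3,7,8,9} 6  {1,3,4,6,7,9} 20  {1,4,5,6,8,9} 54  {1,4,6,7,8,9} 60  {2,3,4,6,7,9} 15  {2,3,6,7,8,9} 30  {3,4,6,7,8,9} 60  {3,5,6,7,8,9} 40  {4,5,6,7,8,9} 75
  7 to go: {0,2,3,4,6,7,9} 21  {0,2,3,6,7,8,9} 42  {1,2,3,4,6,7,9} 35  {1,3,4,6,7,8,9} 140  {1,4,5,6,7,8,9} 189  {2,3,4,6,7,8,9} 105  {2,3,5,6,7,8,9} 70  {3,4,5,6,7,8,9} 175
  8 to go: {0,1,2,3,4,6,7,9} 56  {0,2,3,4,6,7,8,9} 168  {0,2,3,5,6,7,8,9} 112  {1,2,3,4,6,7,8,9} 280  {1,3,4,5,6,7,8,9} 504  {2,3,4,5,6,7,8,9} 350
  if 0:a drops first: 1134 orders
  if 1:c drops first: 630 orders
  if 5:d drops first: 504 orders
heap linearizations: 2268

2268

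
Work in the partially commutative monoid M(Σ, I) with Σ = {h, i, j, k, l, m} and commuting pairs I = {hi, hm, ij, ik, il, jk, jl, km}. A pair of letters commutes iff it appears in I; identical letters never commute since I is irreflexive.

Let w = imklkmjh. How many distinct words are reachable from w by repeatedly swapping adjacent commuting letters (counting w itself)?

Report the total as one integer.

piece 0:i — minimal
piece 1:m rests on {0:i}
piece 2:k — minimal
piece 3:l rests on {1:m, 2:k}
piece 4:k rests on {3:l}
piece 5:m rests on {3:l}
piece 6:j rests on {5:m}
piece 7:h rests on {4:k, 6:j}
minimal pieces: {0:i, 2:k}
ways to finish when only these pieces remain (= sum over removing one remaining piece with nothing left below it):
  1 left: {7}→1
  2 left: {4,7}→1  {6,7}→1
  3 left: {4,6,7}→2  {5,6,7}→1
  4 left: {4,5,6,7}→3
  5 left: {3,4,5,6,7}→3
  6 left: {1,3,4,5,6,7}→3  {2,3,4,5,6,7}→3
  placing 0:i first → 6 extensions
  placing 2:k first → 3 extensions
total linear extensions = 9

9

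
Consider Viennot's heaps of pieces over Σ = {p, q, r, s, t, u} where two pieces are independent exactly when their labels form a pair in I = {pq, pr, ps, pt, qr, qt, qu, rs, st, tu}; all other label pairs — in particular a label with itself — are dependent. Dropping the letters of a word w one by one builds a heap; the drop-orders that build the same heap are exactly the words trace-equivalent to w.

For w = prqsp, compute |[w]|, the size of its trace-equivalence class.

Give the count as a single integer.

30

piece 0:p — minimal
piece 1:r — minimal
piece 2:q — minimal
piece 3:s rests on {2:q}
piece 4:p rests on {0:p}
minimal pieces: {0:p, 1:r, 2:q}
ways to finish when only these pieces remain (= sum over removing one remaining piece with nothing left below it):
  1 left: {1}→1  {3}→1  {4}→1
  2 left: {0,4}→1  {1,3}→2  {1,4}→2  {2,3}→1  {3,4}→2
  3 left: {0,1,4}→3  {0,3,4}→3  {1,2,3}→3  {1,3,4}→6  {2,3,4}→3
  placing 0:p first → 12 extensions
  placing 1:r first → 6 extensions
  placing 2:q first → 12 extensions
total linear extensions = 30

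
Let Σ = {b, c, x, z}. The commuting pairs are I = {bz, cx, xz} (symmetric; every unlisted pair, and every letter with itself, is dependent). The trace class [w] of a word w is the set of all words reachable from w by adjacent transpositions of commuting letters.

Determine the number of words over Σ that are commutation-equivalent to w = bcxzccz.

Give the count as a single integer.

6

drop 0:b onto floor
drop 1:c onto {0:b}
drop 2:x onto {0:b}
drop 3:z onto {1:c}
drop 4:c onto {3:z}
drop 5:c onto {4:c}
drop 6:z onto {5:c}
ground layer = {0:b}
drop-orders for the pieces not yet dropped (sum over which currently-grounded one goes next):
  1 to go: {2} 1  {6} 1
  2 to go: {2,6} 2  {5,6} 1
  3 to go: {2,5,6} 3  {4,5,6} 1
  4 to go: {2,4,5,6} 4  {3,4,5,6} 1
  5 to go: {1,3,4,5,6} 1  {2,3,4,5,6} 5
  if 0:b drops first: 6 orders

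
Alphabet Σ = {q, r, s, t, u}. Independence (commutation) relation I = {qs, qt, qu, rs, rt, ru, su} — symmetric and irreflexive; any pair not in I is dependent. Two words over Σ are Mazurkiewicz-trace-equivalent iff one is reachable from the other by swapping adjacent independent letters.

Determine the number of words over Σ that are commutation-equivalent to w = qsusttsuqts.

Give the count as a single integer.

drop 0:q onto floor
drop 1:s onto floor
drop 2:u onto floor
drop 3:s onto {1:s}
drop 4:t onto {2:u, 3:s}
drop 5:t onto {4:t}
drop 6:s onto {5:t}
drop 7:u onto {5:t}
drop 8:q onto {0:q}
drop 9:t onto {6:s, 7:u}
drop 10:s onto {9:t}
ground layer = {0:q, 1:s, 2:u}
drop-orders for the pieces not yet dropped (sum over which currently-grounded one goes next):
  1 to go: {8} 1  {10} 1
  2 to go: {0,8} 1  {8,10} 2  {9,10} 1
  3 to go: {0,8,10} 3  {6,9,10} 1  {7,9,10} 1  {8,9,10} 3
  4 to go: {0,8,9,10} 6  {6,7,9,10} 2  {6,8,9,10} 4  {7,8,9,10} 4
  5 to go: {0,6,8,9,10} 10  {0,7,8,9,10} 10  {5,6,7,9,10} 2  {6,7,8,9,10} 10
  6 to go: {0,6,7,8,9,10} 30  {4,5,6,7,9,10} 2  {5,6,7,8,9,10} 12
  7 to go: {0,5,6,7,8,9,10} 42  {2,4,5,6,7,9,10} 2  {3,4,5,6,7,9,10} 2  {4,5,6,7,8,9,10} 14
  8 to go: {0,4,5,6,7,8,9,10} 56  {1,3,4,5,6,7,9,10} 2  {2,3,4,5,6,7,9,10} 4  {2,4,5,6,7,8,9,10} 16  {3,4,5,6,7,8,9,10} 16
  9 to go: {0,2,4,5,6,7,8,9,10} 72  {0,3,4,5,6,7,8,9,10} 72  {1,2,3,4,5,6,7,9,10} 6  {1,3,4,5,6,7,8,9,10} 18  {2,3,4,5,6,7,8,9,10} 36
  if 0:q drops first: 60 orders
  if 1:s drops first: 180 orders
  if 2:u drops first: 90 orders
heap linearizations: 330

330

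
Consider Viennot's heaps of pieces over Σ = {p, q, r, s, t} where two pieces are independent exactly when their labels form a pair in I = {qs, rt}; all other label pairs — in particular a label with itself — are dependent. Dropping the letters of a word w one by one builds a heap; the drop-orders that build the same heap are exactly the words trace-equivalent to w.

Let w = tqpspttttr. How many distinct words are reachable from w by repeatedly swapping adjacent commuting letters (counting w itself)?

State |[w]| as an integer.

#0=t has no predecessor
#1=q depends on [0:t]
#2=p depends on [1:q]
#3=s depends on [2:p]
#4=p depends on [3:s]
#5=t depends on [4:p]
#6=t depends on [5:t]
#7=t depends on [6:t]
#8=t depends on [7:t]
#9=r depends on [4:p]
sources: [0:t]
N(rest) = Σ N(rest − s) over sources s of rest; N(one piece) = 1:
  size 1 → [8]=1  [9]=1
  size 2 → [7,8]=1  [8,9]=2
  size 3 → [6,7,8]=1  [7,8,9]=3
  size 4 → [5,6,7,8]=1  [6,7,8,9]=4
  size 5 → [5,6,7,8,9]=5
  size 6 → [4,5,6,7,8,9]=5
  size 7 → [3,4,5,6,7,8,9]=5
  size 8 → [2,3,4,5,6,7,8,9]=5
  first=0(t) contributes 5

5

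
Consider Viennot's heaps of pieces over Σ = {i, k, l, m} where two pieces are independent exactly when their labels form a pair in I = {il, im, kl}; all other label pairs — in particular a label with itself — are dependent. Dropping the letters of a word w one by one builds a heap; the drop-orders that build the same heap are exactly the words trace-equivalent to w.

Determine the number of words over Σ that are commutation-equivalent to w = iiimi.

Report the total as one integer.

drop 0:i onto floor
drop 1:i onto {0:i}
drop 2:i onto {1:i}
drop 3:m onto floor
drop 4:i onto {2:i}
ground layer = {0:i, 3:m}
drop-orders for the pieces not yet dropped (sum over which currently-grounded one goes next):
  1 to go: {3} 1  {4} 1
  2 to go: {2,4} 1  {3,4} 2
  3 to go: {1,2,4} 1  {2,3,4} 3
  if 0:i drops first: 4 orders
  if 3:m drops first: 1 orders
heap linearizations: 5

5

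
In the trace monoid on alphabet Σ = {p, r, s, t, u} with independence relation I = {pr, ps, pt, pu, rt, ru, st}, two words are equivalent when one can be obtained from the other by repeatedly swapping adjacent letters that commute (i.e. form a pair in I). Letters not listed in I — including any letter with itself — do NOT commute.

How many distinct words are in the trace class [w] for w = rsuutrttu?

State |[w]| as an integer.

#0=r has no predecessor
#1=s depends on [0:r]
#2=u depends on [1:s]
#3=u depends on [2:u]
#4=t depends on [3:u]
#5=r depends on [1:s]
#6=t depends on [4:t]
#7=t depends on [6:t]
#8=u depends on [7:t]
sources: [0:r]
N(rest) = Σ N(rest − s) over sources s of rest; N(one piece) = 1:
  size 1 → [5]=1  [8]=1
  size 2 → [5,8]=2  [7,8]=1
  size 3 → [5,7,8]=3  [6,7,8]=1
  size 4 → [4,6,7,8]=1  [5,6,7,8]=4
  size 5 → [3,4,6,7,8]=1  [4,5,6,7,8]=5
  size 6 → [2,3,4,6,7,8]=1  [3,4,5,6,7,8]=6
  size 7 → [2,3,4,5,6,7,8]=7
  first=0(r) contributes 7

7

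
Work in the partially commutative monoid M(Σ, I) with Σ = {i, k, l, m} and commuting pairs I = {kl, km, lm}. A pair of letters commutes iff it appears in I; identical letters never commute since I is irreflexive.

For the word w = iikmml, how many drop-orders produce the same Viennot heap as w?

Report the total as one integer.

drop 0:i onto floor
drop 1:i onto {0:i}
drop 2:k onto {1:i}
drop 3:m onto {1:i}
drop 4:m onto {3:m}
drop 5:l onto {1:i}
ground layer = {0:i}
drop-orders for the pieces not yet dropped (sum over which currently-grounded one goes next):
  1 to go: {2} 1  {4} 1  {5} 1
  2 to go: {2,4} 2  {2,5} 2  {3,4} 1  {4,5} 2
  3 to go: {2,3,4} 3  {2,4,5} 6  {3,4,5} 3
  4 to go: {2,3,4,5} 12
  if 0:i drops first: 12 orders

12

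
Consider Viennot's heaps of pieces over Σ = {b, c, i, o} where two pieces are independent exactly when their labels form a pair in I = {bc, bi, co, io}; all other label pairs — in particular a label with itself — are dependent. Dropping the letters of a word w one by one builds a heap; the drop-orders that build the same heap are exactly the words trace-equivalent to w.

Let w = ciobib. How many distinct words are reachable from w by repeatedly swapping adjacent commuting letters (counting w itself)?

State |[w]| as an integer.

20

drop 0:c onto floor
drop 1:i onto {0:c}
drop 2:o onto floor
drop 3:b onto {2:o}
drop 4:i onto {1:i}
drop 5:b onto {3:b}
ground layer = {0:c, 2:o}
drop-orders for the pieces not yet dropped (sum over which currently-grounded one goes next):
  1 to go: {4} 1  {5} 1
  2 to go: {1,4} 1  {3,5} 1  {4,5} 2
  3 to go: {0,1,4} 1  {1,4,5} 3  {2,3,5} 1  {3,4,5} 3
  4 to go: {0,1,4,5} 4  {1,3,4,5} 6  {2,3,4,5} 4
  if 0:c drops first: 10 orders
  if 2:o drops first: 10 orders
heap linearizations: 20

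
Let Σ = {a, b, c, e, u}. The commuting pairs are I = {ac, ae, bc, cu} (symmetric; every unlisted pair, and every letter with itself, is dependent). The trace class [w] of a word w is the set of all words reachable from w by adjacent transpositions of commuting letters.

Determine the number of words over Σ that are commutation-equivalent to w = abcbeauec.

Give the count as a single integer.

0(a) covers ∅
1(b) covers 0:a
2(c) covers ∅
3(b) covers 1:b
4(e) covers 2:c, 3:b
5(a) covers 3:b
6(u) covers 4:e, 5:a
7(e) covers 6:u
8(c) covers 7:e
floor of heap: 0:a, 2:c
completions by unplaced set U, small U first (add the entries for U minus each lowest piece of U):
  |U|=1: {8}:1
  |U|=2: {7,8}:1
  |U|=3: {6,7,8}:1
  |U|=4: {4,6,7,8}:1  {5,6,7,8}:1
  |U|=5: {2,4,6,7,8}:1  {4,5,6,7,8}:2
  |U|=6: {2,4,5,6,7,8}:3  {3,4,5,6,7,8}:2
  |U|=7: {1,3,4,5,6,7,8}:2  {2,3,4,5,6,7,8}:5
  start at 0(a): 7
  start at 2(c): 2
sum over floor = 9

9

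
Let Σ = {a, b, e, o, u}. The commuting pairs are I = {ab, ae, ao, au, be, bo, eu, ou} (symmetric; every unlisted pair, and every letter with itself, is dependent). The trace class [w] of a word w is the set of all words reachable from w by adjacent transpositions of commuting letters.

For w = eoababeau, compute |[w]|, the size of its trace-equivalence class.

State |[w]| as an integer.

1680

0(e) covers ∅
1(o) covers 0:e
2(a) covers ∅
3(b) covers ∅
4(a) covers 2:a
5(b) covers 3:b
6(e) covers 1:o
7(a) covers 4:a
8(u) covers 5:b
floor of heap: 0:e, 2:a, 3:b
completions by unplaced set U, small U first (add the entries for U minus each lowest piece of U):
  |U|=1: {6}:1  {7}:1  {8}:1
  |U|=2: {1,6}:1  {4,7}:1  {5,8}:1  {6,7}:2  {6,8}:2  {7,8}:2
  |U|=3: {0,1,6}:1  {1,6,7}:3  {1,6,8}:3  {2,4,7}:1  {3,5,8}:1  {4,6,7}:3  {4,7,8}:3  {5,6,8}:3  {5,7,8}:3  {6,7,8}:6
  |U|=4: {0,1,6,7}:4  {0,1,6,8}:4  {1,4,6,7}:6  {1,5,6,8}:6  {1,6,7,8}:12  {2,4,6,7}:4  {2,4,7,8}:4  {3,5,6,8}:4  {3,5,7,8}:4  {4,5,7,8}:6  {4,6,7,8}:12  {5,6,7,8}:12
  |U|=5: {0,1,4,6,7}:10  {0,1,5,6,8}:10  {0,1,6,7,8}:20  {1,2,4,6,7}:10  {1,3,5,6,8}:10  {1,4,6,7,8}:30  {1,5,6,7,8}:30  {2,4,5,7,8}:10  {2,4,6,7,8}:20  {3,4,5,7,8}:10  {3,5,6,7,8}:20  {4,5,6,7,8}:30
  |U|=6: {0,1,2,4,6,7}:20  {0,1,3,5,6,8}:20  {0,1,4,6,7,8}:60  {0,1,5,6,7,8}:60  {1,2,4,6,7,8}:60  {1,3,5,6,7,8}:60  {1,4,5,6,7,8}:90  {2,3,4,5,7,8}:20  {2,4,5,6,7,8}:60  {3,4,5,6,7,8}:60
  |U|=7: {0,1,2,4,6,7,8}:140  {0,1,3,5,6,7,8}:140  {0,1,4,5,6,7,8}:210  {1,2,4,5,6,7,8}:210  {1,3,4,5,6,7,8}:210  {2,3,4,5,6,7,8}:140
  start at 0(e): 560
  start at 2(a): 560
  start at 3(b): 560
sum over floor = 1680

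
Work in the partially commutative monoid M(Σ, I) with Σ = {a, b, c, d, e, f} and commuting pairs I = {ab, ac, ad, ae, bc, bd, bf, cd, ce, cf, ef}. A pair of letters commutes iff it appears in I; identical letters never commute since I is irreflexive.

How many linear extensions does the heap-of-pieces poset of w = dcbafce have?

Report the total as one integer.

piece 0:d — minimal
piece 1:c — minimal
piece 2:b — minimal
piece 3:a — minimal
piece 4:f rests on {0:d, 3:a}
piece 5:c rests on {1:c}
piece 6:e rests on {0:d, 2:b}
minimal pieces: {0:d, 1:c, 2:b, 3:a}
ways to finish when only these pieces remain (= sum over removing one remaining piece with nothing left below it):
  1 left: {4}→1  {5}→1  {6}→1
  2 left: {1,5}→1  {2,6}→1  {3,4}→1  {4,5}→2  {4,6}→2  {5,6}→2
  3 left: {0,4,6}→2  {1,4,5}→3  {1,5,6}→3  {2,4,6}→3  {2,5,6}→3  {3,4,5}→3  {3,4,6}→3  {4,5,6}→6
  4 left: {0,2,4,6}→5  {0,3,4,6}→5  {0,4,5,6}→8  {1,2,5,6}→6  {1,3,4,5}→6  {1,4,5,6}→12  {2,3,4,6}→6  {2,4,5,6}→12  {3,4,5,6}→12
  5 left: {0,1,4,5,6}→20  {0,2,3,4,6}→16  {0,2,4,5,6}→25  {0,3,4,5,6}→25  {1,2,4,5,6}→30  {1,3,4,5,6}→30  {2,3,4,5,6}→30
  placing 0:d first → 90 extensions
  placing 1:c first → 96 extensions
  placing 2:b first → 75 extensions
  placing 3:a first → 75 extensions
total linear extensions = 336

336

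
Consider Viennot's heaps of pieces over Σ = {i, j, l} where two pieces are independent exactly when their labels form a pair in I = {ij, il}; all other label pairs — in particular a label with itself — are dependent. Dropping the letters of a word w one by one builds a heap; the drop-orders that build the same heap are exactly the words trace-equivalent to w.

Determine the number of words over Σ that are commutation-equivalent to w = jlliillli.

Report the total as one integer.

84

0(j) covers ∅
1(l) covers 0:j
2(l) covers 1:l
3(i) covers ∅
4(i) covers 3:i
5(l) covers 2:l
6(l) covers 5:l
7(l) covers 6:l
8(i) covers 4:i
floor of heap: 0:j, 3:i
completions by unplaced set U, small U first (add the entries for U minus each lowest piece of U):
  |U|=1: {7}:1  {8}:1
  |U|=2: {4,8}:1  {6,7}:1  {7,8}:2
  |U|=3: {3,4,8}:1  {4,7,8}:3  {5,6,7}:1  {6,7,8}:3
  |U|=4: {2,5,6,7}:1  {3,4,7,8}:4  {4,6,7,8}:6  {5,6,7,8}:4
  |U|=5: {1,2,5,6,7}:1  {2,5,6,7,8}:5  {3,4,6,7,8}:10  {4,5,6,7,8}:10
  |U|=6: {0,1,2,5,6,7}:1  {1,2,5,6,7,8}:6  {2,4,5,6,7,8}:15  {3,4,5,6,7,8}:20
  |U|=7: {0,1,2,5,6,7,8}:7  {1,2,4,5,6,7,8}:21  {2,3,4,5,6,7,8}:35
  start at 0(j): 56
  start at 3(i): 28
sum over floor = 84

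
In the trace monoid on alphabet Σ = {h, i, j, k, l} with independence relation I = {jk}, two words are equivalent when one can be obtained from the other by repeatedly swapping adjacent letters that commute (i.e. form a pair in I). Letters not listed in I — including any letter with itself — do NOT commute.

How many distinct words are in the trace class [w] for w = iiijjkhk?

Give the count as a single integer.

#0=i has no predecessor
#1=i depends on [0:i]
#2=i depends on [1:i]
#3=j depends on [2:i]
#4=j depends on [3:j]
#5=k depends on [2:i]
#6=h depends on [4:j, 5:k]
#7=k depends on [6:h]
sources: [0:i]
N(rest) = Σ N(rest − s) over sources s of rest; N(one piece) = 1:
  size 1 → [7]=1
  size 2 → [6,7]=1
  size 3 → [4,6,7]=1  [5,6,7]=1
  size 4 → [3,4,6,7]=1  [4,5,6,7]=2
  size 5 → [3,4,5,6,7]=3
  size 6 → [2,3,4,5,6,7]=3
  first=0(i) contributes 3

3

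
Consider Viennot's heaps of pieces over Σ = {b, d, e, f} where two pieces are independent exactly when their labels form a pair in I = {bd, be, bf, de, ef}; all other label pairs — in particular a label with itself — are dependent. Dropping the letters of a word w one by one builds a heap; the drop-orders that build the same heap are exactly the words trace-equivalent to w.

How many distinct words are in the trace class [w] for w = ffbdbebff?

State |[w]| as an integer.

#0=f has no predecessor
#1=f depends on [0:f]
#2=b has no predecessor
#3=d depends on [1:f]
#4=b depends on [2:b]
#5=e has no predecessor
#6=b depends on [4:b]
#7=f depends on [3:d]
#8=f depends on [7:f]
sources: [0:f, 2:b, 5:e]
N(rest) = Σ N(rest − s) over sources s of rest; N(one piece) = 1:
  size 1 → [5]=1  [6]=1  [8]=1
  size 2 → [4,6]=1  [5,6]=2  [5,8]=2  [6,8]=2  [7,8]=1
  size 3 → [2,4,6]=1  [3,7,8]=1  [4,5,6]=3  [4,6,8]=3  [5,6,8]=6  [5,7,8]=3  [6,7,8]=3
  size 4 → [1,3,7,8]=1  [2,4,5,6]=4  [2,4,6,8]=4  [3,5,7,8]=4  [3,6,7,8]=4  [4,5,6,8]=12  [4,6,7,8]=6  [5,6,7,8]=12
  size 5 → [0,1,3,7,8]=1  [1,3,5,7,8]=5  [1,3,6,7,8]=5  [2,4,5,6,8]=20  [2,4,6,7,8]=10  [3,4,6,7,8]=10  [3,5,6,7,8]=20  [4,5,6,7,8]=30
  size 6 → [0,1,3,5,7,8]=6  [0,1,3,6,7,8]=6  [1,3,4,6,7,8]=15  [1,3,5,6,7,8]=30  [2,3,4,6,7,8]=20  [2,4,5,6,7,8]=60  [3,4,5,6,7,8]=60
  size 7 → [0,1,3,4,6,7,8]=21  [0,1,3,5,6,7,8]=42  [1,2,3,4,6,7,8]=35  [1,3,4,5,6,7,8]=105  [2,3,4,5,6,7,8]=140
  first=0(f) contributes 280
  first=2(b) contributes 168
  first=5(e) contributes 56
|[w]| = 504

504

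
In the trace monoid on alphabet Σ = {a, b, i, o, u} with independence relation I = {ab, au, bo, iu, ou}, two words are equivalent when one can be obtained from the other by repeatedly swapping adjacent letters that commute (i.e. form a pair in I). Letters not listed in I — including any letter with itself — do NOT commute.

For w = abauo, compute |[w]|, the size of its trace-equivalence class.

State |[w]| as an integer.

0(a) covers ∅
1(b) covers ∅
2(a) covers 0:a
3(u) covers 1:b
4(o) covers 2:a
floor of heap: 0:a, 1:b
completions by unplaced set U, small U first (add the entries for U minus each lowest piece of U):
  |U|=1: {3}:1  {4}:1
  |U|=2: {1,3}:1  {2,4}:1  {3,4}:2
  |U|=3: {0,2,4}:1  {1,3,4}:3  {2,3,4}:3
  start at 0(a): 6
  start at 1(b): 4
sum over floor = 10

10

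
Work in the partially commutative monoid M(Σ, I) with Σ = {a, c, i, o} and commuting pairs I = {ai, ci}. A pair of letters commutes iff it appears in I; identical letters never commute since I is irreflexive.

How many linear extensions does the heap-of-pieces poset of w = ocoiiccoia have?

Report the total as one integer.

12

drop 0:o onto floor
drop 1:c onto {0:o}
drop 2:o onto {1:c}
drop 3:i onto {2:o}
drop 4:i onto {3:i}
drop 5:c onto {2:o}
drop 6:c onto {5:c}
drop 7:o onto {4:i, 6:c}
drop 8:i onto {7:o}
drop 9:a onto {7:o}
ground layer = {0:o}
drop-orders for the pieces not yet dropped (sum over which currently-grounded one goes next):
  1 to go: {8} 1  {9} 1
  2 to go: {8,9} 2
  3 to go: {7,8,9} 2
  4 to go: {4,7,8,9} 2  {6,7,8,9} 2
  5 to go: {3,4,7,8,9} 2  {4,6,7,8,9} 4  {5,6,7,8,9} 2
  6 to go: {3,4,6,7,8,9} 6  {4,5,6,7,8,9} 6
  7 to go: {3,4,5,6,7,8,9} 12
  8 to go: {2,3,4,5,6,7,8,9} 12
  if 0:o drops first: 12 orders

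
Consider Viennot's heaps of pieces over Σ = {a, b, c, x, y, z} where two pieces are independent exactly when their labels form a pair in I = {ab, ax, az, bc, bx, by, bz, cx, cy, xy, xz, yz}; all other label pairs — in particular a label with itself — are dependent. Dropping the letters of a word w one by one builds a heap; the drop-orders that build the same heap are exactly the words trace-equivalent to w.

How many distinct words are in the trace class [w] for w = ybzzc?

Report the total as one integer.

20

0(y) covers ∅
1(b) covers ∅
2(z) covers ∅
3(z) covers 2:z
4(c) covers 3:z
floor of heap: 0:y, 1:b, 2:z
completions by unplaced set U, small U first (add the entries for U minus each lowest piece of U):
  |U|=1: {0}:1  {1}:1  {4}:1
  |U|=2: {0,1}:2  {0,4}:2  {1,4}:2  {3,4}:1
  |U|=3: {0,1,4}:6  {0,3,4}:3  {1,3,4}:3  {2,3,4}:1
  start at 0(y): 4
  start at 1(b): 4
  start at 2(z): 12
sum over floor = 20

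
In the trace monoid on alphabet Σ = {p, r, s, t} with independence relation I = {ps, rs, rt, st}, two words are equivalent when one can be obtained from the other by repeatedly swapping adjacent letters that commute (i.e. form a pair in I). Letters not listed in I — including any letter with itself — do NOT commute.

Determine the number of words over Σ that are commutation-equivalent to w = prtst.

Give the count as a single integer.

0(p) covers ∅
1(r) covers 0:p
2(t) covers 0:p
3(s) covers ∅
4(t) covers 2:t
floor of heap: 0:p, 3:s
completions by unplaced set U, small U first (add the entries for U minus each lowest piece of U):
  |U|=1: {1}:1  {3}:1  {4}:1
  |U|=2: {1,3}:2  {1,4}:2  {2,4}:1  {3,4}:2
  |U|=3: {1,2,4}:3  {1,3,4}:6  {2,3,4}:3
  start at 0(p): 12
  start at 3(s): 3
sum over floor = 15

15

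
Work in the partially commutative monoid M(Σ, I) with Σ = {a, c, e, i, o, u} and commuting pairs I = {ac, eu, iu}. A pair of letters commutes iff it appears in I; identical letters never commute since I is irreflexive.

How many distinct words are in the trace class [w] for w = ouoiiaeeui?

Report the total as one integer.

4

0(o) covers ∅
1(u) covers 0:o
2(o) covers 1:u
3(i) covers 2:o
4(i) covers 3:i
5(a) covers 4:i
6(e) covers 5:a
7(e) covers 6:e
8(u) covers 5:a
9(i) covers 7:e
floor of heap: 0:o
completions by unplaced set U, small U first (add the entries for U minus each lowest piece of U):
  |U|=1: {8}:1  {9}:1
  |U|=2: {7,9}:1  {8,9}:2
  |U|=3: {6,7,9}:1  {7,8,9}:3
  |U|=4: {6,7,8,9}:4
  |U|=5: {5,6,7,8,9}:4
  |U|=6: {4,5,6,7,8,9}:4
  |U|=7: {3,4,5,6,7,8,9}:4
  |U|=8: {2,3,4,5,6,7,8,9}:4
  start at 0(o): 4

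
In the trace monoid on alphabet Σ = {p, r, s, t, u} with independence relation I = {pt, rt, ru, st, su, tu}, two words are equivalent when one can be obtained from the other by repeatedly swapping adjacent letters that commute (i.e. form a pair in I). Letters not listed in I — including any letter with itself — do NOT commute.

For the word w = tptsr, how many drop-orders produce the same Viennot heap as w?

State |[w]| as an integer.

10

piece 0:t — minimal
piece 1:p — minimal
piece 2:t rests on {0:t}
piece 3:s rests on {1:p}
piece 4:r rests on {3:s}
minimal pieces: {0:t, 1:p}
ways to finish when only these pieces remain (= sum over removing one remaining piece with nothing left below it):
  1 left: {2}→1  {4}→1
  2 left: {0,2}→1  {2,4}→2  {3,4}→1
  3 left: {0,2,4}→3  {1,3,4}→1  {2,3,4}→3
  placing 0:t first → 4 extensions
  placing 1:p first → 6 extensions
total linear extensions = 10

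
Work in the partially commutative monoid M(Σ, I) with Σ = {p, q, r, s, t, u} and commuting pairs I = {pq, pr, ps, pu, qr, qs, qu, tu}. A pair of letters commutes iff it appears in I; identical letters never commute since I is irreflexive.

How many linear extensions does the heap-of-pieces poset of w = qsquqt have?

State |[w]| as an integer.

14

0(q) covers ∅
1(s) covers ∅
2(q) covers 0:q
3(u) covers 1:s
4(q) covers 2:q
5(t) covers 1:s, 4:q
floor of heap: 0:q, 1:s
completions by unplaced set U, small U first (add the entries for U minus each lowest piece of U):
  |U|=1: {3}:1  {5}:1
  |U|=2: {3,5}:2  {4,5}:1
  |U|=3: {1,3,5}:2  {2,4,5}:1  {3,4,5}:3
  |U|=4: {0,2,4,5}:1  {1,3,4,5}:5  {2,3,4,5}:4
  start at 0(q): 9
  start at 1(s): 5
sum over floor = 14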